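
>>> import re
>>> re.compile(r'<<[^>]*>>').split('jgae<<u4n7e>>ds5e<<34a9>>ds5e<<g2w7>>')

The string is cut at each match, leaving 4 pieces.

['jgae', 'ds5e', 'ds5e', '']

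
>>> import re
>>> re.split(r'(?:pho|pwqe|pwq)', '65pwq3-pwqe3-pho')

['65', '3-', '3-', '']

`|` is ordered: at each position the engine commits to the first alternative that works.
Matches to split on: at [2:5] → 'pwq'; at [7:11] → 'pwqe'; at [13:16] → 'pho'.
`split` removes every match and returns the 4 fragments in between.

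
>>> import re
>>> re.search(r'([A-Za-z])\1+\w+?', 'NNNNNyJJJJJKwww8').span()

A backreference is literal: `\1` must see the identical characters the first group matched.
Unlike `match`, `search` isn't anchored — it looks for the pattern anywhere in the string.
The match spans [0:6] → 'NNNNNy'.
Captured: group 1 = 'N'.

(0, 6)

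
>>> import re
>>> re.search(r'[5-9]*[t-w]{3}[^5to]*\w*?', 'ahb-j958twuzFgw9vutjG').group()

'958twuzFgw9vu'

Pattern: zero or more of a character in [5-9], then exactly 3 of a character in [t-w]; then zero or more of any character except [5to], then zero or more of a word character (lazy).
The `?` after the quantifier makes it lazy — it takes as little as possible before letting the rest of the pattern try.
`re.search` tries every starting position until one works.
The match spans [5:18] → '958twuzFgw9vu'.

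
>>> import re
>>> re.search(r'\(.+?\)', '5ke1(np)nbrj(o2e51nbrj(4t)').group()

Lazy quantifiers expand one character at a time until the remainder of the pattern can match.
The match spans [4:8] → '(np)'.

'(np)'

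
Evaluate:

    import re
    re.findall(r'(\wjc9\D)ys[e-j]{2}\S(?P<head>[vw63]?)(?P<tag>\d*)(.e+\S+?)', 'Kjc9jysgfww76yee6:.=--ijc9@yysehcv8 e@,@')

With 4 capturing groups, `findall` returns a 4-tuple per match.

[('Kjc9j', 'w', '76', 'yee6')]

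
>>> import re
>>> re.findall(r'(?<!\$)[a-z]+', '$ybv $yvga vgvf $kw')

The negative lookahead/lookbehind blocks any match where the forbidden context is present.
With no groups in the pattern, `findall` gives back each whole match — 4 here.

['bv', 'vga', 'vgvf', 'w']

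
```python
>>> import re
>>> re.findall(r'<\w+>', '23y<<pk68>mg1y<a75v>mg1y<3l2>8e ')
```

['<pk68>', '<a75v>', '<3l2>']

Scanning left to right: at [4:10] → '<pk68>'; at [14:20] → '<a75v>'; at [24:29] → '<3l2>'.
With no groups in the pattern, `findall` gives back each whole match — 3 here.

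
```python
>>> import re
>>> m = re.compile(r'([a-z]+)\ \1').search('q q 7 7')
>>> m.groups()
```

`\1` has to match the exact text group 1 already captured.
Unlike `match`, `search` isn't anchored — it looks for the pattern anywhere in the string.
The match spans [0:3] → 'q q'.
Captured: group 1 = 'q'.

('q',)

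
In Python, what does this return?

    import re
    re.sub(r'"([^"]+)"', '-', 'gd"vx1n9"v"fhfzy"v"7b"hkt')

Matches: at [2:9] → '"vx1n9"'; at [10:17] → '"fhfzy"'; at [18:22] → '"7b"'.
Each match is replaced by '-'.

'gd-v-v-hkt'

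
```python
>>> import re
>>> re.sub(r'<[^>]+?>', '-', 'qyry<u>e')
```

'qyry-e'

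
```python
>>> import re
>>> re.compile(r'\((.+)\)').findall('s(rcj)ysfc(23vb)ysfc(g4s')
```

Because there's exactly one group, `findall` drops the full match and keeps group 1 from the one hit.

['rcj)ysfc(23vb']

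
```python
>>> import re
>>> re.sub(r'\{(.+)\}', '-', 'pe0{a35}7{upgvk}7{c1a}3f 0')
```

Matches: at [3:22] → '{a35}7{upgvk}7{c1a}'.
`sub` substitutes '-' at each match site.

'pe0-3f 0'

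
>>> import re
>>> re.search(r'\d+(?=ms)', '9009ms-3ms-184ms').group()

'9009'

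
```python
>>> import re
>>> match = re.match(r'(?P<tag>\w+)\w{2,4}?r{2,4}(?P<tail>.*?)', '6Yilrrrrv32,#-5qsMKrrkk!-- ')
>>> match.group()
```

The pattern matches one or more of a word character (captured as 'tag'); then 2 to 4 of a word character (lazy), then 2 to 4 of a literal 'r'; then zero or more of any character (lazy) (captured as 'tail').
Because the quantifier is non-greedy, it stops expanding at the earliest point where the rest of the pattern can succeed.
With `match`, the pattern is implicitly anchored at the beginning.
The match spans [0:8] → '6Yilrrrr'.
Captured: group 1 = '6Yil', group 2 = ''.

'6Yilrrrr'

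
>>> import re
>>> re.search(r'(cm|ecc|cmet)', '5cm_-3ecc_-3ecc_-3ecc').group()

'cm'

Unlike `match`, `search` isn't anchored — it looks for the pattern anywhere in the string.
The match spans [1:3] → 'cm'.
Captured: group 1 = 'cm'.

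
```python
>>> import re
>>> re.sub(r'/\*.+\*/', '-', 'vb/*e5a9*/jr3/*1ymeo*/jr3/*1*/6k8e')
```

Matches: at [2:30] → '/*e5a9*/jr3/*1ymeo*/jr3/*1*/'.
`sub` substitutes '-' at each match site.

'vb-6k8e'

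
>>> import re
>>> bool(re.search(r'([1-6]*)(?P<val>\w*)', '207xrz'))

True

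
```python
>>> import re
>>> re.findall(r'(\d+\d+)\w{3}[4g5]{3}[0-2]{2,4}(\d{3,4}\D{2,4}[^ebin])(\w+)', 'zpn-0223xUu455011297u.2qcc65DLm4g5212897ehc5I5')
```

[('0223', '297u.2', 'qcc65DLm4g5212897ehc5I5')]

With 3 capturing groups, `findall` returns a 3-tuple per match.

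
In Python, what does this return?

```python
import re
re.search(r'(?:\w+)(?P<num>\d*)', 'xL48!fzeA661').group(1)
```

''

The pattern matches one or more of a word character (non-capturing group); then zero or more of a digit (captured as 'num').
`re.search` tries every starting position until one works.
The match spans [0:4] → 'xL48'.
Captured: group 1 = ''.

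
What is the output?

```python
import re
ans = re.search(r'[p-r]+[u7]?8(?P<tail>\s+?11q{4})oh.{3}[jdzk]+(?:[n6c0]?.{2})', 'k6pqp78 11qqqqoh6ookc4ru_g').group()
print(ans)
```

The pattern matches one or more of a character in [p-r], then optionally one of [u7], then a literal '8'; then one or more of whitespace (lazy), then the literal '11', then exactly 4 of a literal 'q' (captured as 'tail'); then the literal 'oh', then exactly 3 of any character, then one or more of one of [jdzk]; then optionally one of [n6c0], then exactly 2 of any character (non-capturing group).
Unlike `match`, `search` isn't anchored — it looks for the pattern anywhere in the string.
The match spans [2:23] → 'pqp78 11qqqqoh6ookc4r'.
Captured: group 1 = ' 11qqqq'.

pqp78 11qqqqoh6ookc4r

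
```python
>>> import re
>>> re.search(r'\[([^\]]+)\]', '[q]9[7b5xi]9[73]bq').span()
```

(0, 3)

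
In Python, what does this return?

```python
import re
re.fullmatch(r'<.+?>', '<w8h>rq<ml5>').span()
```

(0, 12)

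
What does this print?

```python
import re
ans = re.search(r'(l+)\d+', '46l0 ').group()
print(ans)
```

Pattern: one or more of a literal 'l' (captured); then one or more of a digit.
`search` walks the string left to right and returns the first match it finds.
The match spans [2:4] → 'l0'.
Captured: group 1 = 'l'.

l0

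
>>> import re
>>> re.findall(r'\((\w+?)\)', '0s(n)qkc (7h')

['n']

Matches: at [2:5] match '(n)', group 1 = 'n'.
With a single group, `findall` returns only what that group captured — 1 item.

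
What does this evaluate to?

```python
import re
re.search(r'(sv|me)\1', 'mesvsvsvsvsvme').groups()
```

A backreference is literal: `\1` must see the identical characters the first group matched.
`re.search` scans for the first position where the pattern succeeds.
The match spans [2:6] → 'svsv'.
Captured: group 1 = 'sv'.

('sv',)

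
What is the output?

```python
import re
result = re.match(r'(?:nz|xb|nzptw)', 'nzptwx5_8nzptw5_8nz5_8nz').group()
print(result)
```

The regex engine tests alternatives in the order written; an earlier branch that matches wins even if a later one would match more.
With `match`, the pattern is implicitly anchored at the beginning.
The match spans [0:2] → 'nz'.

nz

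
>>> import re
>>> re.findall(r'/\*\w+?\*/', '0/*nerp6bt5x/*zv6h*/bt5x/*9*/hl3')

['/*zv6h*/', '/*9*/']

Scanning left to right: at [12:20] → '/*zv6h*/'; at [24:29] → '/*9*/'.
`findall` yields the raw match text (2 of them) because the pattern has no groups.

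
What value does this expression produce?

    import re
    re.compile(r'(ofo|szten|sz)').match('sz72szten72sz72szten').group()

`re.match` won't scan ahead — the pattern has to work from the very first character.
The match spans [0:2] → 'sz'.

'sz'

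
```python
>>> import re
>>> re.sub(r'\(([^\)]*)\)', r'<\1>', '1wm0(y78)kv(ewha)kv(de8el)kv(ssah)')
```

'1wm0<y78>kv<ewha>kv<de8el>kv<ssah>'

Matches: at [4:9] → '(y78)'; at [11:17] → '(ewha)'; at [19:26] → '(de8el)'; at [28:34] → '(ssah)'.
`\1` in the replacement pulls in group 1's text for each match.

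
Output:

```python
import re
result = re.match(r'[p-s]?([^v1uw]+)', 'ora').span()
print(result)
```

`re.match` won't scan ahead — the pattern has to work from the very first character.
The match spans [0:3] → 'ora'.

(0, 3)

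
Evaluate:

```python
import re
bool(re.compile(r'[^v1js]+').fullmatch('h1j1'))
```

False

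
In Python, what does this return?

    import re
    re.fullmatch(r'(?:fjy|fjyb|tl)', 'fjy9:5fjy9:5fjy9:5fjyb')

None

`re.fullmatch` requires the pattern to consume the entire string.
Here there's no way to consume every character, so the call returns None.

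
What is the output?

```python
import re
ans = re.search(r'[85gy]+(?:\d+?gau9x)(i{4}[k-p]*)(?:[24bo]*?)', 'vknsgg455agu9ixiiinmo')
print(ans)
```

This matches one or more of one of [85gy]; then one or more of a digit (lazy), then the literal 'ga', then the literal 'u9x' (non-capturing group); then exactly 4 of the literal 'i', then zero or more of a character in [k-p] (captured); then zero or more of one of [24bo] (lazy) (non-capturing group).
Unlike `match`, `search` isn't anchored — it looks for the pattern anywhere in the string.
Here the pattern never matches, so the call returns None.

None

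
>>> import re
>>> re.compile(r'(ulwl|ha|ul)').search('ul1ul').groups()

`search` walks the string left to right and returns the first match it finds.
The match spans [0:2] → 'ul'.
Captured: group 1 = 'ul'.

('ul',)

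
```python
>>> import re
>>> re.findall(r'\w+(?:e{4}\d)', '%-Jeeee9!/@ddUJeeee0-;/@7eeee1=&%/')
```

The pattern matches one or more of a word character; then exactly 4 of the literal 'e', then a digit (non-capturing group).
Scanning left to right: at [2:8] → 'Jeeee9'; at [11:20] → 'ddUJeeee0'; at [24:30] → '7eeee1'.
No capturing groups, so `findall` returns the 3 full match strings.

['Jeeee9', 'ddUJeeee0', '7eeee1']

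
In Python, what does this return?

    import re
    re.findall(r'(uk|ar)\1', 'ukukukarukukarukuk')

A backreference is literal: `\1` must see the identical characters the first group matched.
Matches: at [0:4] match 'ukuk', group 1 = 'uk'; at [8:12] match 'ukuk', group 1 = 'uk'; at [14:18] match 'ukuk', group 1 = 'uk'.
With a single group, `findall` returns only what that group captured — 3 items.

['uk', 'uk', 'uk']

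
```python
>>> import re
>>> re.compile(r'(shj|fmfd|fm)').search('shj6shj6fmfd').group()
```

'shj'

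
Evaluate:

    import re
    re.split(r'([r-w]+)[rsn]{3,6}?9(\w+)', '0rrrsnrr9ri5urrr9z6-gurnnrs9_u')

The pattern matches one or more of a character in [r-w] (captured); then 3 to 6 of one of [rsn] (lazy), then the literal '9'; then one or more of a word character (captured).
Matches to split on: at [1:19] → 'rrrsnrr9ri5urrr9z6'; at [21:30] → 'urnnrs9_u'.
Because the pattern has a capturing group, `split` also inserts each captured text between the pieces.

['0', 'rrrs', 'ri5urrr9z6', '-g', 'ur', '_u', '']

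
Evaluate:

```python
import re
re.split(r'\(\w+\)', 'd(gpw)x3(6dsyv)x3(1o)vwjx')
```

['d', 'x3', 'x3', 'vwjx']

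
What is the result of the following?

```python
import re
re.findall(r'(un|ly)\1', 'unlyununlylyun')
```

['un', 'ly']

`\1` has to match the exact text group 1 already captured.
Walking the string: at [4:8] match 'unun', group 1 = 'un'; at [8:12] match 'lyly', group 1 = 'ly'.
Because there's exactly one group, `findall` drops the full match and keeps group 1 from each hit.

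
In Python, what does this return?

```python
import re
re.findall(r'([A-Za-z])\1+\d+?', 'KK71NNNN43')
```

['K', 'N']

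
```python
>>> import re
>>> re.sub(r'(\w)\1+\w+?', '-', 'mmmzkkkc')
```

'--'

A backreference is literal: `\1` must see the identical characters the first group matched.
Matches: at [0:4] → 'mmmz'; at [4:8] → 'kkkc'.
Every occurrence is swapped for '-'.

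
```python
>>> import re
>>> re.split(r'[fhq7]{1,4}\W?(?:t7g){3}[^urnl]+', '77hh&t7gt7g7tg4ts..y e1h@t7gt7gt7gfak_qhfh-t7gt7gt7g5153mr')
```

Pattern: 1 to 4 of one of [fhq7], then optionally a non-word character; then the literal 't7g' repeated 3 times, then one or more of any character except [urnl].
Matches to split on: at [23:57] → 'h@t7gt7gt7gfak_qhfh-t7gt7gt7g5153m'.
Each match becomes a cut point; 2 segments remain.

['77hh&t7gt7g7tg4ts..y e1', 'r']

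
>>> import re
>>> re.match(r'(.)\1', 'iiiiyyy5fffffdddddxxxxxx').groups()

('i',)

`\1` has to match the exact text group 1 already captured.
With `match`, the pattern is implicitly anchored at the beginning.
The match spans [0:2] → 'ii'.
Captured: group 1 = 'i'.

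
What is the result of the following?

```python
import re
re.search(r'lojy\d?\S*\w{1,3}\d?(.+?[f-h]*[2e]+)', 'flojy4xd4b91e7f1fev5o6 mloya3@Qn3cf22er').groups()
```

The pattern matches the literal 'lo', then the literal 'jy', then optionally a digit; then zero or more of a non-whitespace character; then 1 to 3 of a word character, then optionally a digit; then one or more of any character (lazy), then zero or more of a character in [f-h], then one or more of one of [2e] (captured).
`re.search` tries every starting position until one works.
The match spans [1:38] → 'lojy4xd4b91e7f1fev5o6 mloya3@Qn3cf22e'.
Captured: group 1 = ' mloya3@Qn3cf22e'.

(' mloya3@Qn3cf22e',)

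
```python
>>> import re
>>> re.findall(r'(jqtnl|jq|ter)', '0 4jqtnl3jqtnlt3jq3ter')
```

The regex engine tests alternatives in the order written; an earlier branch that matches wins even if a later one would match more.
Matches: at [3:8] match 'jqtnl', group 1 = 'jqtnl'; at [9:14] match 'jqtnl', group 1 = 'jqtnl'; at [16:18] match 'jq', group 1 = 'jq'; at [19:22] match 'ter', group 1 = 'ter'.
`findall` collects group 1 from each match (4 total).

['jqtnl', 'jqtnl', 'jq', 'ter']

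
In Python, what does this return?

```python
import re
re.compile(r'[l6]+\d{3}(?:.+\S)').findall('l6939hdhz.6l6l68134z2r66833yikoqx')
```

The pattern matches one or more of one of [l6]; then exactly 3 of a digit; then one or more of any character, then a non-whitespace character (non-capturing group).
Matches: at [0:33] → 'l6939hdhz.6l6l68134z2r66833yikoqx'.
No capturing groups, so `findall` returns the 1 full match string.

['l6939hdhz.6l6l68134z2r66833yikoqx']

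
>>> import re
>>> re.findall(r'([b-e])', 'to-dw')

['d']

Pattern: a character in [b-e] (captured).
Walking the string: at [3:4] match 'd', group 1 = 'd'.
Because there's exactly one group, `findall` drops the full match and keeps group 1 from the one hit.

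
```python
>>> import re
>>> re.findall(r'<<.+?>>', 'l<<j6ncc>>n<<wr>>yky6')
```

['<<j6ncc>>', '<<wr>>']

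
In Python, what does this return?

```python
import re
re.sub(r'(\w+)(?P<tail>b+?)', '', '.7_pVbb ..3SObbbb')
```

Pattern: one or more of a word character (captured); then one or more of a literal 'b' (lazy) (captured as 'tail').
Matches: at [1:7] → '7_pVbb'; at [10:17] → '3SObbbb'.
Each match is replaced by ''.

'. ..'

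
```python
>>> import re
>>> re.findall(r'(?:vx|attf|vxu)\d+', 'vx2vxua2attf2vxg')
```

['vx2', 'attf2']

Matches: at [0:3] → 'vx2'; at [8:13] → 'attf2'.
`findall` yields the raw match text (2 of them) because the pattern has no groups.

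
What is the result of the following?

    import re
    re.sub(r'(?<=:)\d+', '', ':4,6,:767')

':,6,:'

Lookahead/lookbehind check context without consuming it, so the matched span excludes the asserted characters.
`sub` substitutes '' at each match site.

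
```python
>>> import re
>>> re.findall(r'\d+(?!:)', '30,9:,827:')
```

['30', '82']

The negative lookaround is zero-width — it rules out positions where the adjacent text would match, without consuming anything.
Matches: at [0:2] → '30'; at [6:8] → '82'.
No capturing groups, so `findall` returns the 2 full match strings.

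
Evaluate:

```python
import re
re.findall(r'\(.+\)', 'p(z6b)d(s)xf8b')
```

['(z6b)d(s)']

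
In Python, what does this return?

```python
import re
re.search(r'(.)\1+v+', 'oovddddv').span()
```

A backreference is literal: `\1` must see the identical characters the first group matched.
The match spans [0:3] → 'oov'.

(0, 3)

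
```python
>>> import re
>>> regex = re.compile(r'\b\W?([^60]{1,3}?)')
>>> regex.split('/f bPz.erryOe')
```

['/', 'f', '', 'b', 'Pz', 'e', 'rryOe']

The pattern matches a word boundary (`\b`, zero-width); then optionally a non-word character; then 1 to 3 of any character except [60] (lazy) (captured).
Lazy quantifiers expand one character at a time until the remainder of the pattern can match.
Matches to split on: at [1:2] → 'f'; at [2:4] → ' b'; at [6:8] → '.e'.
With a capturing group present, the delimiter's captured portion is kept in the result list.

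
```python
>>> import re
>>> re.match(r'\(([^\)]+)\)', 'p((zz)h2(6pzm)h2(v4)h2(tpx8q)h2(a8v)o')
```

None

With `match`, the pattern is implicitly anchored at the beginning.
Here the pattern fails at index 0, so the call returns None.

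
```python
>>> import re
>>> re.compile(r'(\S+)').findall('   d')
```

['d']

This matches one or more of a non-whitespace character (captured).
Walking the string: at [3:4] match 'd', group 1 = 'd'.
With a single group, `findall` returns only what that group captured — 1 item.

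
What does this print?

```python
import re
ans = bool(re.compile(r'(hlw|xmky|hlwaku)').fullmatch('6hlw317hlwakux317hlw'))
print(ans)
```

False

`re.fullmatch` is like wrapping the pattern in `^…$` (in single-line mode).
Here the string isn't matched end-to-end, so the call returns None, and `bool(None)` is False.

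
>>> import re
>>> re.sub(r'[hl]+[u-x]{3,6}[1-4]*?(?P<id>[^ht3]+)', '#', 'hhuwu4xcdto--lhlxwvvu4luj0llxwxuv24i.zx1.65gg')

Pattern: one or more of one of [hl], then 3 to 6 of a character in [u-x], then zero or more of a character in [1-4] (lazy); then one or more of any character except [ht3] (captured as 'id').
Matches: at [0:9] → 'hhuwu4xcd'; at [13:45] → 'lhlxwvvu4luj0llxwxuv24i.zx1.65gg'.
`sub` substitutes '#' at each match site.

'#to--#'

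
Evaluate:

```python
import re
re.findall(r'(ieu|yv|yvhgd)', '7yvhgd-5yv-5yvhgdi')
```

['yv', 'yv', 'yv']

Alternation tries branches left to right and keeps the first one that lets the overall match succeed at that position.
Scanning left to right: at [1:3] match 'yv', group 1 = 'yv'; at [8:10] match 'yv', group 1 = 'yv'; at [12:14] match 'yv', group 1 = 'yv'.
`findall` collects group 1 from each match (3 total).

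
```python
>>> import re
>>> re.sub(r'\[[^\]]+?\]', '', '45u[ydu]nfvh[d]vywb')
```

'45unfvhvywb'

Matches: at [3:8] → '[ydu]'; at [12:15] → '[d]'.
`sub` substitutes '' at each match site.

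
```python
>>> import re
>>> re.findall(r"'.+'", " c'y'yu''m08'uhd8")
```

["'y'yu''m08'"]

Walking the string: at [2:13] → "'y'yu''m08'".
With no groups in the pattern, `findall` gives back each whole match — 1 here.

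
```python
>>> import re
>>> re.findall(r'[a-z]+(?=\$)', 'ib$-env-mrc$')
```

The lookaround is zero-width — it requires the adjacent text to match without consuming it, so the asserted text isn't part of the match.
Scanning left to right: at [0:2] → 'ib'; at [8:11] → 'mrc'.
Since nothing is captured, `findall` lists the 2 matched substrings directly.

['ib', 'mrc']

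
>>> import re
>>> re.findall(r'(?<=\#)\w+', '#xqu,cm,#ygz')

The positive lookaround only admits positions where the adjacent text matches; those characters stay outside the span.
Matches: at [1:4] → 'xqu'; at [9:12] → 'ygz'.
With no groups in the pattern, `findall` gives back each whole match — 2 here.

['xqu', 'ygz']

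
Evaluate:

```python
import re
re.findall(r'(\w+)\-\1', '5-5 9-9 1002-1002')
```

['5', '9', '1002']

A backreference is literal: `\1` must see the identical characters the first group matched.
`findall` collects group 1 from each match (3 total).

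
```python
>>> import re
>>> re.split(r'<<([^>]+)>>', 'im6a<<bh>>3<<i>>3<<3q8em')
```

['im6a', 'bh', '3', 'i', '3<<3q8em']

Matches to split on: at [4:10] → '<<bh>>'; at [11:16] → '<<i>>'.
The group in the pattern means `split` returns the separators' captures alongside the pieces.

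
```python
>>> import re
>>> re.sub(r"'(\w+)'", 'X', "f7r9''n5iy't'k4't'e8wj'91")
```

"f7r9'XtXtX91"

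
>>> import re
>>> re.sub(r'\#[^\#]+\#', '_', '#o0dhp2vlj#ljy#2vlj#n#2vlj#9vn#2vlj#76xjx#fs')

Each match is replaced by '_'.

'_ljy_n_9vn_76xjx#fs'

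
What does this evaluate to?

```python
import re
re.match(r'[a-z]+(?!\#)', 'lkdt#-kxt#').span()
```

With `match`, the pattern is implicitly anchored at the beginning.
The match spans [0:3] → 'lkd'.

(0, 3)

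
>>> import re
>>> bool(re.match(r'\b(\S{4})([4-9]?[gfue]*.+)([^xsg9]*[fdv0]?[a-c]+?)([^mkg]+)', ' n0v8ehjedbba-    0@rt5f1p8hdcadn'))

The pattern matches a word boundary (`\b`, zero-width); then exactly 4 of a non-whitespace character (captured); then optionally a character in [4-9], then zero or more of one of [gfue], then one or more of any character (captured); then zero or more of any character except [xsg9], then optionally one of [fdv0], then one or more of a character in [a-c] (lazy) (captured); then one or more of any character except [mkg] (captured).
With `match`, the pattern is implicitly anchored at the beginning.
Here position 0 doesn't satisfy it, so the call returns None, and `bool(None)` is False.

False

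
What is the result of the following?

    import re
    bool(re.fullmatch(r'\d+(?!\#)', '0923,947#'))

False

The negative lookahead/lookbehind blocks any match where the forbidden context is present.
`fullmatch` succeeds only if the pattern covers the string from start to end.
Here the pattern can't cover the whole string, so the call returns None, and `bool(None)` is False.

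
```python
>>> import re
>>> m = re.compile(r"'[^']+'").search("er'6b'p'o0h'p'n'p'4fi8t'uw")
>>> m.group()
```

"'6b'"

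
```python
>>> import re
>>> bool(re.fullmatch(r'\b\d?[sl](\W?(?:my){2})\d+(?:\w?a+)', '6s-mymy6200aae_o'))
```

False

This matches a word boundary (`\b`, zero-width); then optionally a digit, then one of [sl]; then optionally a non-word character, then the literal 'my' repeated 2 times (captured); then one or more of a digit; then optionally a word character, then one or more of the literal 'a' (non-capturing group).
`re.fullmatch` is like wrapping the pattern in `^…$` (in single-line mode).
Here the string isn't matched end-to-end, so the call returns None, and `bool(None)` is False.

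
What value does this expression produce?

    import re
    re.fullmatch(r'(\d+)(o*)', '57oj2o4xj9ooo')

None

`re.fullmatch` requires the pattern to consume the entire string.
Here the string isn't matched end-to-end, so the call returns None.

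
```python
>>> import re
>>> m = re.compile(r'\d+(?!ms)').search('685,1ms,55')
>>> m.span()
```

(0, 3)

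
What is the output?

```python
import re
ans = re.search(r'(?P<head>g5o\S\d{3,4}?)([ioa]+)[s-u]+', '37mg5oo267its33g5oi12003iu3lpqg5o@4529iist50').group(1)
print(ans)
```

This matches the literal 'g5o', then a non-whitespace character, then 3 to 4 of a digit (lazy) (captured as 'head'); then one or more of one of [ioa] (captured); then one or more of a character in [s-u].
`re.search` scans for the first position where the pattern succeeds.
The match spans [3:13] → 'g5oo267its'.
Captured: group 1 = 'g5oo267', group 2 = 'i'.

g5oo267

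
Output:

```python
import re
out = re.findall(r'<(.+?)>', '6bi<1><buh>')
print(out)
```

['1', 'buh']

Lazy quantifiers expand one character at a time until the remainder of the pattern can match.
`findall` collects group 1 from each match (2 total).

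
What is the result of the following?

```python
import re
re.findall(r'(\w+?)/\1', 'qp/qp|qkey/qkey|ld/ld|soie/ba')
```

The backreference `\1` re-matches whatever the first group consumed, character for character.
One capturing group, so `findall` returns just the captured substring from each match — 3 in all.

['qp', 'qkey', 'ld']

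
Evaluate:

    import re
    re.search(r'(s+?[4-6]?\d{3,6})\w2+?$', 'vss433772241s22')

This matches one or more of a literal 's' (lazy), then optionally a character in [4-6], then 3 to 6 of a digit (captured); then a word character, then one or more of a literal '2' (lazy); then anchored at the end.
Unlike `match`, `search` isn't anchored — it looks for the pattern anywhere in the string.
Here nothing in the string fits, so the call returns None.

None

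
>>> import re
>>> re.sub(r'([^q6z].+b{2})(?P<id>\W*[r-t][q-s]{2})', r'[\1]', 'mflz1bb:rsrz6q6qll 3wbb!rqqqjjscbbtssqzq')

'[mflz1bb:rsrz6q6qll 3wbb!rqqqjjscbb]qzq'

`\1` in the replacement pulls in group 1's text for each match.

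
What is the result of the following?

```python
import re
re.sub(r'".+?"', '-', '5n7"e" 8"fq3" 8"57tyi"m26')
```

'5n7- 8- 8-m26'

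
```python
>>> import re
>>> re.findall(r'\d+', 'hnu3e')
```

['3']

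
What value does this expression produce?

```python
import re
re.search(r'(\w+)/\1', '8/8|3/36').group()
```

`\1` has to match the exact text group 1 already captured.
`re.search` scans for the first position where the pattern succeeds.
The match spans [0:3] → '8/8'.
Captured: group 1 = '8'.

'8/8'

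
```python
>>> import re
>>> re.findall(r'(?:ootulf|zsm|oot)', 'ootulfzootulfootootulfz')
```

Alternation isn't longest-match — the leftmost alternative that fits at this position is chosen.
Walking the string: at [0:6] → 'ootulf'; at [7:13] → 'ootulf'; at [13:16] → 'oot'; at [16:22] → 'ootulf'.
With no groups in the pattern, `findall` gives back each whole match — 4 here.

['ootulf', 'ootulf', 'oot', 'ootulf']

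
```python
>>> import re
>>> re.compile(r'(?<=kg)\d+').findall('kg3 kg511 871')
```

Because the assertion is zero-width, the text it checks is not consumed and won't appear in the result.
`findall` yields the raw match text (2 of them) because the pattern has no groups.

['3', '511']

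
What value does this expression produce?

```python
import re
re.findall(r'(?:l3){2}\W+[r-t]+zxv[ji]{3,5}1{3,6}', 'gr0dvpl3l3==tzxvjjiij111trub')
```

['l3l3==tzxvjjiij111']

Pattern: the literal 'l3' repeated 2 times, then one or more of a non-word character; then one or more of a character in [r-t]; then the literal 'zxv', then 3 to 5 of one of [ji]; then 3 to 6 of a literal '1'.
Since nothing is captured, `findall` lists the 1 matched substring directly.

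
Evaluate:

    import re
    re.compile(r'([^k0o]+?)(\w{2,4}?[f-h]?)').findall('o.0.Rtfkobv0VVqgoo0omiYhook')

This matches one or more of any character except [k0o] (lazy) (captured); then 2 to 4 of a word character (lazy), then optionally a character in [f-h] (captured).
The `?` after the quantifier makes it lazy — it takes as little as possible before letting the rest of the pattern try.
Scanning left to right: at [3:7] match '.Rtf', groups = ('.', 'Rtf'); at [9:12] match 'bv0', groups = ('b', 'v0'); at [12:16] match 'VVqg', groups = ('V', 'Vqg'); at [20:24] match 'miYh', groups = ('m', 'iYh').
`findall` packs the 2 group values into a tuple for every match.

[('.', 'Rtf'), ('b', 'v0'), ('V', 'Vqg'), ('m', 'iYh')]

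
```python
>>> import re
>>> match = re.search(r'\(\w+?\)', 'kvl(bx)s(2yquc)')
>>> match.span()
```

(3, 7)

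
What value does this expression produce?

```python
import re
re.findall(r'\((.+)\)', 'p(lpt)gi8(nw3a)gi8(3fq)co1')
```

['lpt)gi8(nw3a)gi8(3fq']

Matches: at [1:23] match '(lpt)gi8(nw3a)gi8(3fq)', group 1 = 'lpt)gi8(nw3a)gi8(3fq'.
Because there's exactly one group, `findall` drops the full match and keeps group 1 from the one hit.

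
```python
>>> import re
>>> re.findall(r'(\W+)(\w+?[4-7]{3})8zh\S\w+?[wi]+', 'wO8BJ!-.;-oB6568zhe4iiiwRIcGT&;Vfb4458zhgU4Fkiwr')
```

2 groups means each result is a tuple of 2 captured strings — 2 here.

[('!-.;-', 'oB656'), ('&;', 'Vfb445')]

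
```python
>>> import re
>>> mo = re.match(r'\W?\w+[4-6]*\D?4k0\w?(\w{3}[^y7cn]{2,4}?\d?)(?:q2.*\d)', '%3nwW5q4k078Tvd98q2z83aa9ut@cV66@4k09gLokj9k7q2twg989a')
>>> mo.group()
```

'%3nwW5q4k078Tvd98q2z83aa9ut@cV66@4k09gLokj9k7q2twg989'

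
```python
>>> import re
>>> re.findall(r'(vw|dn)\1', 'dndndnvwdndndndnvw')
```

['dn', 'dn', 'dn']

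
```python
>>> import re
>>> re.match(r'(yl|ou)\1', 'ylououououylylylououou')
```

With `match`, the pattern is implicitly anchored at the beginning.
Here the string doesn't start with a match, so the call returns None.

None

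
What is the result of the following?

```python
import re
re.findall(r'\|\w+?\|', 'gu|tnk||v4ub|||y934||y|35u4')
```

['|tnk|', '|v4ub|', '|y934|', '|y|']

Since nothing is captured, `findall` lists the 4 matched substrings directly.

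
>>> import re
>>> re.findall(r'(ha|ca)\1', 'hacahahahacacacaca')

['ha', 'ca', 'ca']

After group 1 captures some text, `\1` only succeeds where that same text appears again.
`findall` collects group 1 from each match (3 total).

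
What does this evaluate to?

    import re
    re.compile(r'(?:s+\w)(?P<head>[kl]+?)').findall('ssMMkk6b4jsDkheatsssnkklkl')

The `?` after the quantifier makes it lazy — it takes as little as possible before letting the rest of the pattern try.
`findall` collects group 1 from each match (2 total).

['k', 'k']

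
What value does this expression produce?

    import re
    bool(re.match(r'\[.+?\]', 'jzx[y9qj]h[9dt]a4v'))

`re.match` won't scan ahead — the pattern has to work from the very first character.
Here the pattern fails at index 0, so the call returns None, and `bool(None)` is False.

False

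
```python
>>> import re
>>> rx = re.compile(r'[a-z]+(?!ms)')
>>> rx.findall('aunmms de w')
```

['aunmms', 'de', 'w']

`(?!…)`/`(?<!…)` only lets a position through if the neighbouring text does NOT match; no characters are consumed.
Walking the string: at [0:6] → 'aunmms'; at [7:9] → 'de'; at [10:11] → 'w'.
Since nothing is captured, `findall` lists the 3 matched substrings directly.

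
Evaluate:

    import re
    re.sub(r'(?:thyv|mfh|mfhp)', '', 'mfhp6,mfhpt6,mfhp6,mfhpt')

Branches in `(...|...)` are attempted left-to-right; the first branch that allows the whole pattern to succeed is taken.
Each match is replaced by ''.

'p6,pt6,p6,pt'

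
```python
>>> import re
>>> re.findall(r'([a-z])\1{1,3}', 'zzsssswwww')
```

A backreference is literal: `\1` must see the identical characters the first group matched.
Matches: at [0:2] match 'zz', group 1 = 'z'; at [2:6] match 'ssss', group 1 = 's'; at [6:10] match 'wwww', group 1 = 'w'.
`findall` collects group 1 from each match (3 total).

['z', 's', 'w']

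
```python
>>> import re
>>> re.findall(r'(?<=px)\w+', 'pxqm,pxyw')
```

['qm', 'yw']

Lookahead/lookbehind check context without consuming it, so the matched span excludes the asserted characters.
Matches: at [2:4] → 'qm'; at [7:9] → 'yw'.
Since nothing is captured, `findall` lists the 2 matched substrings directly.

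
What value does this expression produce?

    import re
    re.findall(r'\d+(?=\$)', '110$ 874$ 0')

['110', '874']

The lookaround is zero-width — it requires the adjacent text to match without consuming it, so the asserted text isn't part of the match.
No capturing groups, so `findall` returns the 2 full match strings.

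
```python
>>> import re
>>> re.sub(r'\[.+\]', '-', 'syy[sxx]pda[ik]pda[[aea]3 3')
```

'syy-3 3'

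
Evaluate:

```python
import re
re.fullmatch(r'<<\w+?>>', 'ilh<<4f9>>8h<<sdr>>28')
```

`re.fullmatch` requires the pattern to consume the entire string.
Here the pattern can't cover the whole string, so the call returns None.

None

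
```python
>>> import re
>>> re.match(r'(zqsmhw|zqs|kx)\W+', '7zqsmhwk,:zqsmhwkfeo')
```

None

`re.match` won't scan ahead — the pattern has to work from the very first character.
Here the pattern fails at index 0, so the call returns None.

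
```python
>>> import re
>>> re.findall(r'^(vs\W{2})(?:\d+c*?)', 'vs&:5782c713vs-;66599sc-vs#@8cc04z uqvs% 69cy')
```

['vs&:']

The pattern matches anchored at the start of the string; then the literal 'vs', then exactly 2 of a non-word character (captured); then one or more of a digit, then zero or more of a literal 'c' (lazy) (non-capturing group).
Walking the string: at [0:8] match 'vs&:5782', group 1 = 'vs&:'.
One capturing group, so `findall` returns just the captured substring from the one match — 1 in all.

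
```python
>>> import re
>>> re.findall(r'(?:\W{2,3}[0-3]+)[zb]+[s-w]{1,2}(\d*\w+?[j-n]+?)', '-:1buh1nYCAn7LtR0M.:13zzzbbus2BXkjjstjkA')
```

Because the quantifier is non-greedy, it stops expanding at the earliest point where the rest of the pattern can succeed.
With a single group, `findall` returns only what that group captured — 2 items.

['h1n', '2BXk']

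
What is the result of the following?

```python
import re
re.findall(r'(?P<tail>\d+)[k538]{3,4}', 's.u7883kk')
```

['788']

One capturing group, so `findall` returns just the captured substring from the one match — 1 in all.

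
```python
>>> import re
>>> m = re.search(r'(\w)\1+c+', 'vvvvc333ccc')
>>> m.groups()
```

The backreference `\1` re-matches whatever the first group consumed, character for character.
`search` walks the string left to right and returns the first match it finds.
The match spans [0:5] → 'vvvvc'.
Captured: group 1 = 'v'.

('v',)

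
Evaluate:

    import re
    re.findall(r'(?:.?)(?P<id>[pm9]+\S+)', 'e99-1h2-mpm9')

['99-1h2-mpm9']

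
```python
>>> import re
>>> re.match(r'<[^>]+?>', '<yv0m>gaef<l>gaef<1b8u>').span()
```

With `match`, the pattern is implicitly anchored at the beginning.
The match spans [0:6] → '<yv0m>'.

(0, 6)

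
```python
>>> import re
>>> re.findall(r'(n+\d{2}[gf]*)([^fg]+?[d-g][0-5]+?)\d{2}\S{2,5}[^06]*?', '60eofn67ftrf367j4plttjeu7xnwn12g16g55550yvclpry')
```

Pattern: one or more of the literal 'n', then exactly 2 of a digit, then zero or more of one of [gf] (captured); then one or more of any character except [fg] (lazy), then a character in [d-g], then one or more of a character in [0-5] (lazy) (captured); then exactly 2 of a digit, then 2 to 5 of a non-whitespace character, then zero or more of any character except [06] (lazy).
Lazy quantifiers expand one character at a time until the remainder of the pattern can match.
Matches: at [5:20] match 'n67ftrf367j4plt', groups = ('n67f', 'trf3'); at [28:43] match 'n12g16g55550yvc', groups = ('n12g', '16g5').
With 2 capturing groups, `findall` returns a 2-tuple per match.

[('n67f', 'trf3'), ('n12g', '16g5')]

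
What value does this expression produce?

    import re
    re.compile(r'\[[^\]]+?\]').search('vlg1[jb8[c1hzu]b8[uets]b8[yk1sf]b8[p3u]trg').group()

`re.search` tries every starting position until one works.
The match spans [4:15] → '[jb8[c1hzu]'.

'[jb8[c1hzu]'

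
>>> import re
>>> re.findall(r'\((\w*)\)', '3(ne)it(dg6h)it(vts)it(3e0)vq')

['ne', 'dg6h', 'vts', '3e0']

Matches: at [1:5] match '(ne)', group 1 = 'ne'; at [7:13] match '(dg6h)', group 1 = 'dg6h'; at [15:20] match '(vts)', group 1 = 'vts'; at [22:27] match '(3e0)', group 1 = '3e0'.
`findall` collects group 1 from each match (4 total).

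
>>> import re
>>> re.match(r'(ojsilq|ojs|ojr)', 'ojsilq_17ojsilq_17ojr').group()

Alternation isn't longest-match — the leftmost alternative that fits at this position is chosen.
`re.match` won't scan ahead — the pattern has to work from the very first character.
The match spans [0:6] → 'ojsilq'.
Captured: group 1 = 'ojsilq'.

'ojsilq'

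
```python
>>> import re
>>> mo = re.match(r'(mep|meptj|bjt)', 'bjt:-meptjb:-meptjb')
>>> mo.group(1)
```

'bjt'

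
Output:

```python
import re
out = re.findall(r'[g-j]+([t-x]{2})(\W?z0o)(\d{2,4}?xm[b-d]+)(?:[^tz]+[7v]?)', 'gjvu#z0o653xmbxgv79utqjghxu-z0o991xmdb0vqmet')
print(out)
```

[('vu', '#z0o', '653xmb'), ('xu', '-z0o', '991xmdb')]

The pattern matches one or more of a character in [g-j]; then exactly 2 of a character in [t-x] (captured); then optionally a non-word character, then the literal 'z0o' (captured); then 2 to 4 of a digit (lazy), then the literal 'xm', then one or more of a character in [b-d] (captured); then one or more of any character except [tz], then optionally one of [7v] (non-capturing group).
Walking the string: at [0:20] match 'gjvu#z0o653xmbxgv79u', groups = ('vu', '#z0o', '653xmb'); at [22:43] match 'jghxu-z0o991xmdb0vqme', groups = ('xu', '-z0o', '991xmdb').
With 3 capturing groups, `findall` returns a 3-tuple per match.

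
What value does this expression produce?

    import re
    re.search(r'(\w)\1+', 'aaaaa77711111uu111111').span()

The backreference `\1` re-matches whatever the first group consumed, character for character.
`search` walks the string left to right and returns the first match it finds.
The match spans [0:5] → 'aaaaa'.
Captured: group 1 = 'a'.

(0, 5)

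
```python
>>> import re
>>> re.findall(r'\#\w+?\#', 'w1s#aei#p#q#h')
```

Scanning left to right: at [3:8] → '#aei#'; at [9:12] → '#q#'.
With no groups in the pattern, `findall` gives back each whole match — 2 here.

['#aei#', '#q#']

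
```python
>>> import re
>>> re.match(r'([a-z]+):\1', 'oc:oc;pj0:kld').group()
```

'oc:oc'

`\1` is not a pattern — it's the concrete string captured by group 1, re-applied verbatim.
`re.match` won't scan ahead — the pattern has to work from the very first character.
The match spans [0:5] → 'oc:oc'.
Captured: group 1 = 'oc'.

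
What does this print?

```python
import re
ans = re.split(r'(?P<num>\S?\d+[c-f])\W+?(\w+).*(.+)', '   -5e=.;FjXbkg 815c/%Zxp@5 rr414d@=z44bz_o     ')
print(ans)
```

['   ', '-5e', 'FjXbkg', ' ', '']

Pattern: optionally a non-whitespace character, then one or more of a digit, then a character in [c-f] (captured as 'num'); then one or more of a non-word character (lazy); then one or more of a word character (captured); then zero or more of any character; then one or more of any character (captured).
Because the pattern has a capturing group, `split` also inserts each captured text between the pieces.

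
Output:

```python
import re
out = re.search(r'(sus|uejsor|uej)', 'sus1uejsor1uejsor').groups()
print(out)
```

('sus',)

The match spans [0:3] → 'sus'.
Captured: group 1 = 'sus'.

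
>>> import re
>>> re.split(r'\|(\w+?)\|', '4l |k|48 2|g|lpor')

['4l ', 'k', '48 2', 'g', 'lpor']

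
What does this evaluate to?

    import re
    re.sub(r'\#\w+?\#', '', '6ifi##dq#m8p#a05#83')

'6ifi#m8p83'

Matches: at [5:9] → '#dq#'; at [12:17] → '#a05#'.
`sub` substitutes '' at each match site.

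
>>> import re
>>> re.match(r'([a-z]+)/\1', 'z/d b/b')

None

`match` is anchored at position 0; if the pattern doesn't fit there, it returns None.
Here the string doesn't start with a match, so the call returns None.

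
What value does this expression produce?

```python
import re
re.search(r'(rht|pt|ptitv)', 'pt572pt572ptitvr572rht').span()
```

(0, 2)

The match spans [0:2] → 'pt'.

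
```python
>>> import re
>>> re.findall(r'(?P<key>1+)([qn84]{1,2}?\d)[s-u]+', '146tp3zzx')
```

[('1', '46')]

Multiple groups make `findall` return tuples — one 2-tuple for the one match.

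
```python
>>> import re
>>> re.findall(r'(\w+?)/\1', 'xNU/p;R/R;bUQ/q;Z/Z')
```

After group 1 captures some text, `\1` only succeeds where that same text appears again.
One capturing group, so `findall` returns just the captured substring from each match — 2 in all.

['R', 'Z']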